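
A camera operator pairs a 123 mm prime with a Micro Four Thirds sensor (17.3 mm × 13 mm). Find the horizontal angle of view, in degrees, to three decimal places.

Angle of view α = 2·arctan(w/2f) with w = 17.3 mm and f = 123 mm.
w/2f = 0.07033; arctan(0.07033) ≈ 4.0227°, so α ≈ 8.0454°.

8.045°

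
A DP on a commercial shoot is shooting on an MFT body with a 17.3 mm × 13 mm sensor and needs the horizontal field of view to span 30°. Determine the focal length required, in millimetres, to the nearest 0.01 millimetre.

32.28 mm

From α = 2·arctan(w/2f) we get f = w / (2·tan(α/2)).
With w = 17.3 mm and α/2 = 15°, tan(α/2) ≈ 0.26795, so f ≈ 17.3 / 0.53590 ≈ 32.2822 mm.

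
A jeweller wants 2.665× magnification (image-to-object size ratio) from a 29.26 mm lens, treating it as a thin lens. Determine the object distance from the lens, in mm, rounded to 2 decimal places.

40.24 mm

With m = dᵢ/dₒ and 1/f = 1/dₒ + 1/dᵢ, substituting dᵢ = m·dₒ gives 1/f = (1 + 1/m)/dₒ, hence dₒ = f·(1 + 1/m).
dₒ = 29.26 × (1 + 1/2.665) = 29.26 × 1.37523 ≈ 40.239 mm.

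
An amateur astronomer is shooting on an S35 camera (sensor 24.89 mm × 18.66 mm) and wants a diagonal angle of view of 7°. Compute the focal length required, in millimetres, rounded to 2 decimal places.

254.31 mm

Sensor diagonal = √(24.89² + 18.66²) = √967.7077 ≈ 31.1080 mm.
From α = 2·arctan(d/2f) we get f = d / (2·tan(α/2)).
With d = 31.1080 mm and α/2 = 3.5°, tan(α/2) ≈ 0.06116, so f ≈ 31.1080 / 0.12233 ≈ 254.3057 mm.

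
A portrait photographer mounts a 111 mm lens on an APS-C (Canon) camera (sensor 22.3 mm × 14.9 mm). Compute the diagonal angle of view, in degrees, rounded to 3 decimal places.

Sensor diagonal = √(22.3² + 14.9²) = √719.3000 ≈ 26.8198 mm.
Angle of view α = 2·arctan(d/2f) with d = 26.8198 mm and f = 111 mm.
d/2f = 0.12081; arctan(0.12081) ≈ 6.8885°, so α ≈ 13.7770°.

13.777°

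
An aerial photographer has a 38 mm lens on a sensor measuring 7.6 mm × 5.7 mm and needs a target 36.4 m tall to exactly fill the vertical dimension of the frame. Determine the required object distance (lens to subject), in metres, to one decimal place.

242.7 m

W: 36.4 m = 36400 mm.
Magnification m = h/W = dᵢ/dₒ; combined with 1/f = 1/dₒ + 1/dᵢ this gives dₒ = f·(1 + W/h).
dₒ = 38 mm × (1 + 36400/5.7) = 38 × 6386.9649 ≈ 242704.667 mm = 242.705 m.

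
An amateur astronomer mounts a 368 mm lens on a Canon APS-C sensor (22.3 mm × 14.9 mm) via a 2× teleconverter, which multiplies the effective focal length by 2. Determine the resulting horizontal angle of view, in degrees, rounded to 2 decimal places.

Effective focal length f = 368 × 2 = 736 mm.
α = 2·arctan(22.3 / (2 × 736)) = 2·arctan(0.01515) ≈ 1.7359°.

1.74°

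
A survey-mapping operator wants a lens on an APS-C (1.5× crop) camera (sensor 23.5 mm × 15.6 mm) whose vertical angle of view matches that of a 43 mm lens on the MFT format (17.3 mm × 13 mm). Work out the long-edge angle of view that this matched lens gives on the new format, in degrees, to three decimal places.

Equal vertical AOV ⇒ f₂ = f₁ · 15.6/13 = 43 × 1.20000 ≈ 51.6000 mm.
Long-edge AOV on the new format = 2·arctan(23.5 / (2 × 51.6000)) = 2·arctan(0.22771) ≈ 25.6565°.

25.657°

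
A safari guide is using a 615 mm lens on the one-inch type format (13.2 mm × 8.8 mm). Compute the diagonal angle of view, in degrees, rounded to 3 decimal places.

1.478°

Sensor diagonal = √(13.2² + 8.8²) = √251.6800 ≈ 15.8644 mm.
Angle of view α = 2·arctan(d/2f) with d = 15.8644 mm and f = 615 mm.
d/2f = 0.01290; arctan(0.01290) ≈ 0.7390°, so α ≈ 1.4779°.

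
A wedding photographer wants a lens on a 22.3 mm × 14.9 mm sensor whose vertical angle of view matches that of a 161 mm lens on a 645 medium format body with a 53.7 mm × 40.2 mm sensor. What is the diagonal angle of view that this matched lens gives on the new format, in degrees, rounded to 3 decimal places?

Equal vertical AOV ⇒ f₂ = f₁ · 14.9/40.2 = 161 × 0.37065 ≈ 59.6741 mm.
Sensor diagonal = √(22.3² + 14.9²) = √719.3000 ≈ 26.8198 mm.
Diagonal AOV on the new format = 2·arctan(26.8198 / (2 × 59.6741)) = 2·arctan(0.22472) ≈ 25.3301°.

25.330°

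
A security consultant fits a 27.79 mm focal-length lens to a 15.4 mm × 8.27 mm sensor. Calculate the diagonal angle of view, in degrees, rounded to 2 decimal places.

34.92°

Sensor diagonal = √(15.4² + 8.27²) = √305.5529 ≈ 17.4801 mm.
Angle of view α = 2·arctan(d/2f) with d = 17.4801 mm and f = 27.79 mm.
d/2f = 0.31450; arctan(0.31450) ≈ 17.4585°, so α ≈ 34.9170°.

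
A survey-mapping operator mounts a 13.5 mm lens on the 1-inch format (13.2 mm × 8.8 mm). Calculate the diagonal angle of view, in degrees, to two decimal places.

Sensor diagonal = √(13.2² + 8.8²) = √251.6800 ≈ 15.8644 mm.
Angle of view α = 2·arctan(d/2f) with d = 15.8644 mm and f = 13.5 mm.
d/2f = 0.58757; arctan(0.58757) ≈ 30.4373°, so α ≈ 60.8745°.

60.87°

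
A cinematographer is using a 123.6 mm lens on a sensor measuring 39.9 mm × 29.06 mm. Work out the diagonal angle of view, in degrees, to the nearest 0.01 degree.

22.58°

Sensor diagonal = √(39.9² + 29.06²) = √2436.4936 ≈ 49.3609 mm.
Angle of view α = 2·arctan(d/2f) with d = 49.3609 mm and f = 123.6 mm.
d/2f = 0.19968; arctan(0.19968) ≈ 11.2923°, so α ≈ 22.5846°.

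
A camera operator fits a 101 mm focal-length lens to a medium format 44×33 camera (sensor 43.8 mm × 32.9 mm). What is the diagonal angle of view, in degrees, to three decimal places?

30.346°

Sensor diagonal = √(43.8² + 32.9²) = √3000.8500 ≈ 54.7800 mm.
Angle of view α = 2·arctan(d/2f) with d = 54.7800 mm and f = 101 mm.
d/2f = 0.27119; arctan(0.27119) ≈ 15.1730°, so α ≈ 30.3460°.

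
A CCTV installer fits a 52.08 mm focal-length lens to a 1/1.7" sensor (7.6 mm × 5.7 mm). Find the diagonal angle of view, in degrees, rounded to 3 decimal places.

Sensor diagonal = √(7.6² + 5.7²) = √90.2500 ≈ 9.5000 mm.
Angle of view α = 2·arctan(d/2f) with d = 9.5000 mm and f = 52.08 mm.
d/2f = 0.09121; arctan(0.09121) ≈ 5.2113°, so α ≈ 10.4226°.

10.423°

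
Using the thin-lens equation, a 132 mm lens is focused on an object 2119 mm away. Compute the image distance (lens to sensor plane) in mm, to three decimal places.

1/dᵢ = 1/f − 1/dₒ = 1/132 − 1/2119 = 0.0071038 mm⁻¹.
dᵢ = 1/0.0071038 ≈ 140.7690 mm.

140.769 mm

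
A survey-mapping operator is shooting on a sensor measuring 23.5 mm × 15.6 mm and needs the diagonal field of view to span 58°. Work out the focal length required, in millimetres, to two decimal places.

25.44 mm

Sensor diagonal = √(23.5² + 15.6²) = √795.6100 ≈ 28.2066 mm.
From α = 2·arctan(d/2f) we get f = d / (2·tan(α/2)).
With d = 28.2066 mm and α/2 = 29°, tan(α/2) ≈ 0.55431, so f ≈ 28.2066 / 1.10862 ≈ 25.4430 mm.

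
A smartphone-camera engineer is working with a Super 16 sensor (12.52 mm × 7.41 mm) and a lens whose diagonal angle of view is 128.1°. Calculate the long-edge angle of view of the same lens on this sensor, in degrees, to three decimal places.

Sensor diagonal = √(12.52² + 7.41²) = √211.6585 ≈ 14.5485 mm.
From the diagonal AOV: f = 14.5485 / (2·tan(64.05°)) = 14.5485 / 4.10971 ≈ 3.5400 mm.
Long-edge AOV = 2·arctan(12.52 / (2 × 3.5400)) = 2·arctan(1.76835) ≈ 121.0237°.

121.024°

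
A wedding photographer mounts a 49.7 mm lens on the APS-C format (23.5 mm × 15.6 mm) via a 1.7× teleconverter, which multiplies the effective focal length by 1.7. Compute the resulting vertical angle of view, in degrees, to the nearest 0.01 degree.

10.55°

Effective focal length f = 49.7 × 1.7 = 84.49 mm.
α = 2·arctan(15.6 / (2 × 84.49)) = 2·arctan(0.09232) ≈ 10.5490°.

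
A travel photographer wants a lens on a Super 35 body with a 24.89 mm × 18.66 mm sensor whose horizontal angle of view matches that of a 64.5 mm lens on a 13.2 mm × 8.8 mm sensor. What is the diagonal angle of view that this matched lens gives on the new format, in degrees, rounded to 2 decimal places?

14.58°

Equal horizontal AOV ⇒ f₂ = f₁ · 24.89/13.2 = 64.5 × 1.88561 ≈ 121.6216 mm.
Sensor diagonal = √(24.89² + 18.66²) = √967.7077 ≈ 31.1080 mm.
Diagonal AOV on the new format = 2·arctan(31.1080 / (2 × 121.6216)) = 2·arctan(0.12789) ≈ 14.5758°.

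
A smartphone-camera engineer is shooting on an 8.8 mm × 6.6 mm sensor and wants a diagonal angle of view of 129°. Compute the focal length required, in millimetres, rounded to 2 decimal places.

Sensor diagonal = √(8.8² + 6.6²) = √121.0000 ≈ 11.0000 mm.
From α = 2·arctan(d/2f) we get f = d / (2·tan(α/2)).
With d = 11.0000 mm and α/2 = 64.5°, tan(α/2) ≈ 2.09654, so f ≈ 11.0000 / 4.19309 ≈ 2.6234 mm.

2.62 mm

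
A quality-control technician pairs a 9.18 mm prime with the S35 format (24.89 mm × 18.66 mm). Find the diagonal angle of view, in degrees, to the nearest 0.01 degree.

118.90°

Sensor diagonal = √(24.89² + 18.66²) = √967.7077 ≈ 31.1080 mm.
Angle of view α = 2·arctan(d/2f) with d = 31.1080 mm and f = 9.18 mm.
d/2f = 1.69434; arctan(1.69434) ≈ 59.4508°, so α ≈ 118.9016°.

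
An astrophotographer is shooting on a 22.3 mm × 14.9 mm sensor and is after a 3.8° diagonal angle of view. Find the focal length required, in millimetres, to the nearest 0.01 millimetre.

404.24 mm

Sensor diagonal = √(22.3² + 14.9²) = √719.3000 ≈ 26.8198 mm.
From α = 2·arctan(d/2f) we get f = d / (2·tan(α/2)).
With d = 26.8198 mm and α/2 = 1.9°, tan(α/2) ≈ 0.03317, so f ≈ 26.8198 / 0.06635 ≈ 404.2359 mm.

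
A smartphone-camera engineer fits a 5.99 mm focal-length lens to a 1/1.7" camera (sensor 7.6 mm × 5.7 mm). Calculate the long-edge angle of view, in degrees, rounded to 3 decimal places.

Angle of view α = 2·arctan(w/2f) with w = 7.6 mm and f = 5.99 mm.
w/2f = 0.63439; arctan(0.63439) ≈ 32.3907°, so α ≈ 64.7813°.

64.781°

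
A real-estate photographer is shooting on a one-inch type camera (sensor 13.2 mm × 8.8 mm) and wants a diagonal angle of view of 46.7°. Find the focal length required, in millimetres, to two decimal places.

18.37 mm

Sensor diagonal = √(13.2² + 8.8²) = √251.6800 ≈ 15.8644 mm.
From α = 2·arctan(d/2f) we get f = d / (2·tan(α/2)).
With d = 15.8644 mm and α/2 = 23.35°, tan(α/2) ≈ 0.43170, so f ≈ 15.8644 / 0.86341 ≈ 18.3742 mm.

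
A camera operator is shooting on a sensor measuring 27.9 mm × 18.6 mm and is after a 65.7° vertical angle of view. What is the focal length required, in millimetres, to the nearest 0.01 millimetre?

From α = 2·arctan(h/2f) we get f = h / (2·tan(α/2)).
With h = 18.6 mm and α/2 = 32.85°, tan(α/2) ≈ 0.64569, so f ≈ 18.6 / 1.29138 ≈ 14.4032 mm.

14.40 mm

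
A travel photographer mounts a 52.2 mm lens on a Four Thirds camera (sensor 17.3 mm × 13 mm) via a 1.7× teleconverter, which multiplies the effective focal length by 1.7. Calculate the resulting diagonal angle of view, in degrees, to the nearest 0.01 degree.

13.90°

Effective focal length f = 52.2 × 1.7 = 88.74 mm.
Sensor diagonal = √(17.3² + 13²) = √468.2900 ≈ 21.6400 mm.
α = 2·arctan(21.640 / (2 × 88.74)) = 2·arctan(0.12193) ≈ 13.9034°.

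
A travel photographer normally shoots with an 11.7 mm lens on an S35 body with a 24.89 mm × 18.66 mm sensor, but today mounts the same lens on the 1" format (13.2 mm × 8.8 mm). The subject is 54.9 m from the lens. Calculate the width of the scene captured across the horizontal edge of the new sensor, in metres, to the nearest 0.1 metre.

The focal length stays 11.7 mm; the relevant sensor dimension is now w = 13.2 mm. Object distance dₒ = 54.9 m = 54900 mm.
Thin-lens field width W = w·(dₒ − f)/f = 13.2 × (54900 − 11.7)/11.7 ≈ 61925.262 mm = 61.9253 m.

61.9 m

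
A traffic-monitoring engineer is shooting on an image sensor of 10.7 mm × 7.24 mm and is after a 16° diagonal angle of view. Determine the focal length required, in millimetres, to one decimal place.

46.0 mm

Sensor diagonal = √(10.7² + 7.24²) = √166.9076 ≈ 12.9193 mm.
From α = 2·arctan(d/2f) we get f = d / (2·tan(α/2)).
With d = 12.9193 mm and α/2 = 8°, tan(α/2) ≈ 0.14054, so f ≈ 12.9193 / 0.28108 ≈ 45.9627 mm.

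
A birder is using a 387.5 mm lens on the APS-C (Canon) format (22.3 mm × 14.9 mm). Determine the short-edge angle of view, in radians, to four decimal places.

Angle of view α = 2·arctan(h/2f) with h = 14.9 mm and f = 387.5 mm.
h/2f = 0.01923; arctan(0.01923) ≈ 0.0192 rad, so α ≈ 0.0384 rad.

0.0384 rad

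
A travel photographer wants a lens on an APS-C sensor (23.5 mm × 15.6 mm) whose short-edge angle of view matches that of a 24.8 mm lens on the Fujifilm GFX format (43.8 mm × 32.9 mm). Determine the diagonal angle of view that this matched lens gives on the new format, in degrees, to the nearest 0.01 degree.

100.36°

Equal short-edge AOV ⇒ f₂ = f₁ · 15.6/32.9 = 24.8 × 0.47416 ≈ 11.7593 mm.
Sensor diagonal = √(23.5² + 15.6²) = √795.6100 ≈ 28.2066 mm.
Diagonal AOV on the new format = 2·arctan(28.2066 / (2 × 11.7593)) = 2·arctan(1.19933) ≈ 100.3575°.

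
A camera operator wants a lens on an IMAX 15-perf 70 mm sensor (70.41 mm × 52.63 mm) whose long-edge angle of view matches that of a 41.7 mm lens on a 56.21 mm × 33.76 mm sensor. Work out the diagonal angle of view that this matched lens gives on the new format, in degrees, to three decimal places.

Equal long-edge AOV ⇒ f₂ = f₁ · 70.41/56.21 = 41.7 × 1.25262 ≈ 52.2344 mm.
Sensor diagonal = √(70.41² + 52.63²) = √7727.4850 ≈ 87.9061 mm.
Diagonal AOV on the new format = 2·arctan(87.9061 / (2 × 52.2344)) = 2·arctan(0.84146) ≈ 80.1584°.

80.158°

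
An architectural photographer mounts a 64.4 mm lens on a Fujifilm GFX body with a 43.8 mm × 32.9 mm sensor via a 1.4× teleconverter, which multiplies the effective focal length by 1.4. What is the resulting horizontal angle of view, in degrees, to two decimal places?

Effective focal length f = 64.4 × 1.4 = 90.16 mm.
α = 2·arctan(43.8 / (2 × 90.16)) = 2·arctan(0.24290) ≈ 27.3056°.

27.31°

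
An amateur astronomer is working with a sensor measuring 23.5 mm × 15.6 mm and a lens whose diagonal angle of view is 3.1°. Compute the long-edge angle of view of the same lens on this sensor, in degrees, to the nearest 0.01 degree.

Sensor diagonal = √(23.5² + 15.6²) = √795.6100 ≈ 28.2066 mm.
From the diagonal AOV: f = 28.2066 / (2·tan(1.55°)) = 28.2066 / 0.05412 ≈ 521.2008 mm.
Long-edge AOV = 2·arctan(23.5 / (2 × 521.2008)) = 2·arctan(0.02254) ≈ 2.5829°.

2.58°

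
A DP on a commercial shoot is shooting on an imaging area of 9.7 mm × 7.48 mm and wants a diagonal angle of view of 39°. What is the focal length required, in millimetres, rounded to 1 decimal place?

Sensor diagonal = √(9.7² + 7.48²) = √150.0404 ≈ 12.2491 mm.
From α = 2·arctan(d/2f) we get f = d / (2·tan(α/2)).
With d = 12.2491 mm and α/2 = 19.5°, tan(α/2) ≈ 0.35412, so f ≈ 12.2491 / 0.70824 ≈ 17.2952 mm.

17.3 mm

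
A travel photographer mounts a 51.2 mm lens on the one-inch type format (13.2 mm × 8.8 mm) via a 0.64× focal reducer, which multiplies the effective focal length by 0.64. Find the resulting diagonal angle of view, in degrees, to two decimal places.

Effective focal length f = 51.2 × 0.64 = 32.768 mm.
Sensor diagonal = √(13.2² + 8.8²) = √251.6800 ≈ 15.8644 mm.
α = 2·arctan(15.864 / (2 × 32.768)) = 2·arctan(0.24207) ≈ 27.2159°.

27.22°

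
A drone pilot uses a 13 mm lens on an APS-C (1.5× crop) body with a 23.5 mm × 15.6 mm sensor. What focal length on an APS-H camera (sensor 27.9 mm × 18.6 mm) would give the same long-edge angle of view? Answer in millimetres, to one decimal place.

Equal angle of view means equal width/f ratio, so f₂ = f₁ · (width₂/width₁) = 13 × 27.9/23.5.
f₂ = 13 × 1.18723 ≈ 15.434 mm.

15.4 mm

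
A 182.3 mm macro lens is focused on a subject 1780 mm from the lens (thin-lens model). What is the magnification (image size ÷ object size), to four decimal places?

0.1141×

Thin lens: 1/f = 1/dₒ + 1/dᵢ → 1/dᵢ = 1/182.3 − 1/1780 = 0.0049237 mm⁻¹, so dᵢ ≈ 203.1007 mm.
Magnification m = dᵢ/dₒ = 203.1007/1780 ≈ 0.11410.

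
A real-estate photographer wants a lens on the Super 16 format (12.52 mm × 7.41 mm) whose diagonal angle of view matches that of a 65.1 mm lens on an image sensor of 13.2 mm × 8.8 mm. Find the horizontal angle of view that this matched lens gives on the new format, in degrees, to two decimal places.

Sensor diagonal = √(13.2² + 8.8²) = √251.6800 ≈ 15.8644 mm.
Sensor diagonal = √(12.52² + 7.41²) = √211.6585 ≈ 14.5485 mm.
Equal diagonal AOV ⇒ f₂ = f₁ · 14.5485/15.8644 = 65.1 × 0.91705 ≈ 59.7000 mm.
Horizontal AOV on the new format = 2·arctan(12.52 / (2 × 59.7000)) = 2·arctan(0.10486) ≈ 11.9720°.

11.97°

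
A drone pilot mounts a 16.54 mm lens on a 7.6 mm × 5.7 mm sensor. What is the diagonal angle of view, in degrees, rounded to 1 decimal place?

32.0°

Sensor diagonal = √(7.6² + 5.7²) = √90.2500 ≈ 9.5000 mm.
Angle of view α = 2·arctan(d/2f) with d = 9.5000 mm and f = 16.54 mm.
d/2f = 0.28718; arctan(0.28718) ≈ 16.0231°, so α ≈ 32.0463°.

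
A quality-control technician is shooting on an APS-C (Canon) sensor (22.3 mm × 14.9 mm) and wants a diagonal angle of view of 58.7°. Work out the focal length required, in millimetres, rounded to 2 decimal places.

23.85 mm

Sensor diagonal = √(22.3² + 14.9²) = √719.3000 ≈ 26.8198 mm.
From α = 2·arctan(d/2f) we get f = d / (2·tan(α/2)).
With d = 26.8198 mm and α/2 = 29.35°, tan(α/2) ≈ 0.56232, so f ≈ 26.8198 / 1.12464 ≈ 23.8473 mm.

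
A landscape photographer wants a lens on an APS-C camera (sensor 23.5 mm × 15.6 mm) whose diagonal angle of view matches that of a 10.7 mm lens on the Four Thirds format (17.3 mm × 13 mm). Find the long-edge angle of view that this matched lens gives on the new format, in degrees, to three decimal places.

80.227°

Sensor diagonal = √(17.3² + 13²) = √468.2900 ≈ 21.6400 mm.
Sensor diagonal = √(23.5² + 15.6²) = √795.6100 ≈ 28.2066 mm.
Equal diagonal AOV ⇒ f₂ = f₁ · 28.2066/21.6400 = 10.7 × 1.30344 ≈ 13.9469 mm.
Long-edge AOV on the new format = 2·arctan(23.5 / (2 × 13.9469)) = 2·arctan(0.84248) ≈ 80.2272°.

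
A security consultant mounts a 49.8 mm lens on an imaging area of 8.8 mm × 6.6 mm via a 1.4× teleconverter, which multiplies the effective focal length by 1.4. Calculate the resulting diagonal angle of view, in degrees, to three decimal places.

9.021°

Effective focal length f = 49.8 × 1.4 = 69.72 mm.
Sensor diagonal = √(8.8² + 6.6²) = √121.0000 ≈ 11.0000 mm.
α = 2·arctan(11.000 / (2 × 69.72)) = 2·arctan(0.07889) ≈ 9.0211°.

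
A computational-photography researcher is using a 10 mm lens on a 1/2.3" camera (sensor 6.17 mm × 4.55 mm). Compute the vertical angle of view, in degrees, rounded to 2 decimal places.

25.63°

Angle of view α = 2·arctan(h/2f) with h = 4.55 mm and f = 10 mm.
h/2f = 0.22750; arctan(0.22750) ≈ 12.8166°, so α ≈ 25.6333°.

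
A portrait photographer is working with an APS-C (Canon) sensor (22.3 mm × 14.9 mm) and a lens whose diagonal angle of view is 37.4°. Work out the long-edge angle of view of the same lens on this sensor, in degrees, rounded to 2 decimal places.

Sensor diagonal = √(22.3² + 14.9²) = √719.3000 ≈ 26.8198 mm.
From the diagonal AOV: f = 26.8198 / (2·tan(18.7°)) = 26.8198 / 0.67696 ≈ 39.6178 mm.
Long-edge AOV = 2·arctan(22.3 / (2 × 39.6178)) = 2·arctan(0.28144) ≈ 31.4374°.

31.44°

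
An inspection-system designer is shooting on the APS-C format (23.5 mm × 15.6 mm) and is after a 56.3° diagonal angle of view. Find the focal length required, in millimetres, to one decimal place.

26.4 mm

Sensor diagonal = √(23.5² + 15.6²) = √795.6100 ≈ 28.2066 mm.
From α = 2·arctan(d/2f) we get f = d / (2·tan(α/2)).
With d = 28.2066 mm and α/2 = 28.15°, tan(α/2) ≈ 0.53507, so f ≈ 28.2066 / 1.07014 ≈ 26.3577 mm.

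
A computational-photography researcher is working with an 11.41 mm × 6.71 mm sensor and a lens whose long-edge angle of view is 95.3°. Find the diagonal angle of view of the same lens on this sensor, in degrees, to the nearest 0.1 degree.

103.7°

From the long-edge AOV: f = 11.41 / (2·tan(47.65°)) = 11.41 / 2.19412 ≈ 5.2003 mm.
Sensor diagonal = √(11.41² + 6.71²) = √175.2122 ≈ 13.2368 mm.
Diagonal AOV = 2·arctan(13.2368 / (2 × 5.2003)) = 2·arctan(1.27270) ≈ 103.6845°.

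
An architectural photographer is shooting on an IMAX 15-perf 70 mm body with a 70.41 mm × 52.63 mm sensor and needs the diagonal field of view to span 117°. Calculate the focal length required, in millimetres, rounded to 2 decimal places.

26.93 mm

Sensor diagonal = √(70.41² + 52.63²) = √7727.4850 ≈ 87.9061 mm.
From α = 2·arctan(d/2f) we get f = d / (2·tan(α/2)).
With d = 87.9061 mm and α/2 = 58.5°, tan(α/2) ≈ 1.63185, so f ≈ 87.9061 / 3.26370 ≈ 26.9345 mm.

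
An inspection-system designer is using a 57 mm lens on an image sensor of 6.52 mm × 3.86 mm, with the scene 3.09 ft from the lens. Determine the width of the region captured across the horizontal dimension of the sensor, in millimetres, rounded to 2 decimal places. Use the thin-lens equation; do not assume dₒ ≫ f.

101.21 mm

dₒ: 3.09 ft × 304.8 mm/ft = 941.83 mm.
Similar triangles through the lens centre give W/dₒ = w/dᵢ; with 1/f = 1/dₒ + 1/dᵢ this gives W = w·(dₒ − f)/f.
W = 6.52 mm × (941.832 − 57) / 57 = 6.52 × 15.5234 ≈ 101.212 mm.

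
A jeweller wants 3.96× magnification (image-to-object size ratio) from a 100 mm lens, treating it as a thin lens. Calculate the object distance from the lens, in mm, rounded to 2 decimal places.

125.25 mm

With m = dᵢ/dₒ and 1/f = 1/dₒ + 1/dᵢ, substituting dᵢ = m·dₒ gives 1/f = (1 + 1/m)/dₒ, hence dₒ = f·(1 + 1/m).
dₒ = 100 × (1 + 1/3.96) = 100 × 1.25253 ≈ 125.253 mm.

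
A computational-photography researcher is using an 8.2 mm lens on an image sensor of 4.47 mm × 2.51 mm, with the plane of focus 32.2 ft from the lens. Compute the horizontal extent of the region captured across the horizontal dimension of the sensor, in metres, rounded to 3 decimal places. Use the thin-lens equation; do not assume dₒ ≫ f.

5.346 m

dₒ: 32.2 ft × 304.8 mm/ft = 9814.56 mm.
Similar triangles through the lens centre give W/dₒ = w/dᵢ; with 1/f = 1/dₒ + 1/dᵢ this gives W = w·(dₒ − f)/f.
W = 4.47 mm × (9814.56 − 8.2) / 8.2 = 4.47 × 1195.8975 ≈ 5345.662 mm = 5.34566 m.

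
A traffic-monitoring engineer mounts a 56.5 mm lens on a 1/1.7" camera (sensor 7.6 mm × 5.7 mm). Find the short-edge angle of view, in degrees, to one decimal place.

Angle of view α = 2·arctan(h/2f) with h = 5.7 mm and f = 56.5 mm.
h/2f = 0.05044; arctan(0.05044) ≈ 2.8877°, so α ≈ 5.7754°.

5.8°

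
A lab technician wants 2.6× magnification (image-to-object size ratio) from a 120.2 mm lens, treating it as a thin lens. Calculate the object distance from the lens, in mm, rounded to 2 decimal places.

166.43 mm

With m = dᵢ/dₒ and 1/f = 1/dₒ + 1/dᵢ, substituting dᵢ = m·dₒ gives 1/f = (1 + 1/m)/dₒ, hence dₒ = f·(1 + 1/m).
dₒ = 120.2 × (1 + 1/2.6) = 120.2 × 1.38462 ≈ 166.431 mm.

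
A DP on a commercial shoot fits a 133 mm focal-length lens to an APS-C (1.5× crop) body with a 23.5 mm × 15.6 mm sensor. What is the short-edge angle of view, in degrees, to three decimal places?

Angle of view α = 2·arctan(h/2f) with h = 15.6 mm and f = 133 mm.
h/2f = 0.05865; arctan(0.05865) ≈ 3.3564°, so α ≈ 6.7127°.

6.713°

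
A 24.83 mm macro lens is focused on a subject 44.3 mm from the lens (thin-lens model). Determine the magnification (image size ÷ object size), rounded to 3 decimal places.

Thin lens: 1/f = 1/dₒ + 1/dᵢ → 1/dᵢ = 1/24.83 − 1/44.3 = 0.0177005 mm⁻¹, so dᵢ ≈ 56.4956 mm.
Magnification m = dᵢ/dₒ = 56.4956/44.3 ≈ 1.27530.

1.275×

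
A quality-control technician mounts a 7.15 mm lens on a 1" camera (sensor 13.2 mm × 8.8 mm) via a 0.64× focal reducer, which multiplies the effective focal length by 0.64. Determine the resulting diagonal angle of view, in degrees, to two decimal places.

120.04°

Effective focal length f = 7.15 × 0.64 = 4.576 mm.
Sensor diagonal = √(13.2² + 8.8²) = √251.6800 ≈ 15.8644 mm.
α = 2·arctan(15.864 / (2 × 4.576)) = 2·arctan(1.73344) ≈ 120.0397°.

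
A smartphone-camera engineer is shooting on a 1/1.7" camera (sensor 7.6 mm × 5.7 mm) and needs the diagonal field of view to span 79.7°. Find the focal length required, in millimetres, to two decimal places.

5.69 mm

Sensor diagonal = √(7.6² + 5.7²) = √90.2500 ≈ 9.5000 mm.
From α = 2·arctan(d/2f) we get f = d / (2·tan(α/2)).
With d = 9.5000 mm and α/2 = 39.85°, tan(α/2) ≈ 0.83465, so f ≈ 9.5000 / 1.66930 ≈ 5.6910 mm.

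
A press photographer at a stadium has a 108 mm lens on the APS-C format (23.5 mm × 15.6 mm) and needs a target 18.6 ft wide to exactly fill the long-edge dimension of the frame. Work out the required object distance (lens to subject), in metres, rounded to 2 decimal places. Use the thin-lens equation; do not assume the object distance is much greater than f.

W: 18.6 ft × 304.8 mm/ft = 5669.28 mm.
Magnification m = w/W = dᵢ/dₒ; combined with 1/f = 1/dₒ + 1/dᵢ this gives dₒ = f·(1 + W/w).
dₒ = 108 mm × (1 + 5669.28/23.5) = 108 × 242.2459 ≈ 26162.563 mm = 26.1626 m.

26.16 m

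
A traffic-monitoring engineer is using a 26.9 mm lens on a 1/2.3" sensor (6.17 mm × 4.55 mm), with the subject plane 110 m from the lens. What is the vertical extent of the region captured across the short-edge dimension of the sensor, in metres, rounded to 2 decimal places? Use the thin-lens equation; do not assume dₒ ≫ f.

dₒ: 110 m = 110000 mm.
Similar triangles through the lens centre give W/dₒ = h/dᵢ; with 1/f = 1/dₒ + 1/dᵢ this gives W = h·(dₒ − f)/f.
W = 4.55 mm × (110000 − 26.9) / 26.9 = 4.55 × 4088.2193 ≈ 18601.398 mm = 18.6014 m.

18.60 m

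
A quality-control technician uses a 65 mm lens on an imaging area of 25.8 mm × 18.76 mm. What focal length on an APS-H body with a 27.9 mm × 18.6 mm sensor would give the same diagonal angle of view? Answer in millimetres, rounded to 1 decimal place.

Sensor diagonal = √(25.8² + 18.76²) = √1017.5776 ≈ 31.8995 mm.
Sensor diagonal = √(27.9² + 18.6²) = √1124.3700 ≈ 33.5316 mm.
Equal angle of view means equal diagonal/f ratio, so f₂ = f₁ · (diagonal₂/diagonal₁) = 65 × 33.5316/31.8995.
f₂ = 65 × 1.05116 ≈ 68.326 mm.

68.3 mm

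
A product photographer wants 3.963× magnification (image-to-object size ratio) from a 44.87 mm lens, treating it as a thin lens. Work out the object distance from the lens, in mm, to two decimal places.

With m = dᵢ/dₒ and 1/f = 1/dₒ + 1/dᵢ, substituting dᵢ = m·dₒ gives 1/f = (1 + 1/m)/dₒ, hence dₒ = f·(1 + 1/m).
dₒ = 44.87 × (1 + 1/3.963) = 44.87 × 1.25233 ≈ 56.192 mm.

56.19 mm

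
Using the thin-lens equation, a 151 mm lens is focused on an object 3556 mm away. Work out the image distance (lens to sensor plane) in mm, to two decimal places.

157.70 mm

1/dᵢ = 1/f − 1/dₒ = 1/151 − 1/3556 = 0.0063413 mm⁻¹.
dᵢ = 1/0.0063413 ≈ 157.6963 mm.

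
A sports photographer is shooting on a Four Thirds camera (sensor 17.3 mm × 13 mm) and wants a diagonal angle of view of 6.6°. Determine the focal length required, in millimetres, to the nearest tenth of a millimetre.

187.7 mm

Sensor diagonal = √(17.3² + 13²) = √468.2900 ≈ 21.6400 mm.
From α = 2·arctan(d/2f) we get f = d / (2·tan(α/2)).
With d = 21.6400 mm and α/2 = 3.3°, tan(α/2) ≈ 0.05766, so f ≈ 21.6400 / 0.11532 ≈ 187.6530 mm.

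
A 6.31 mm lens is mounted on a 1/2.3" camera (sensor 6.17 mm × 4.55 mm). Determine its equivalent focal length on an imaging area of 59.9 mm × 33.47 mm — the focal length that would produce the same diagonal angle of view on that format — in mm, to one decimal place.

Sensor diagonal = √(6.17² + 4.55²) = √58.7714 ≈ 7.6663 mm.
Sensor diagonal = √(59.9² + 33.47²) = √4708.2509 ≈ 68.6167 mm.
Equal angle of view means equal diagonal/f ratio, so f₂ = f₁ · (diagonal₂/diagonal₁) = 6.31 × 68.6167/7.6663.
f₂ = 6.31 × 8.95049 ≈ 56.478 mm.

56.5 mm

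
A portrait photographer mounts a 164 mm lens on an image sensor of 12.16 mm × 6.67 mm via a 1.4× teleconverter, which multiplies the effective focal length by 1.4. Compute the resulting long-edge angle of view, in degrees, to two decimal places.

3.03°

Effective focal length f = 164 × 1.4 = 229.6 mm.
α = 2·arctan(12.16 / (2 × 229.6)) = 2·arctan(0.02648) ≈ 3.0338°.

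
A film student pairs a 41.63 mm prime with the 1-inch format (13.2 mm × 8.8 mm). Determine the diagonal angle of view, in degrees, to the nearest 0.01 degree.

Sensor diagonal = √(13.2² + 8.8²) = √251.6800 ≈ 15.8644 mm.
Angle of view α = 2·arctan(d/2f) with d = 15.8644 mm and f = 41.63 mm.
d/2f = 0.19054; arctan(0.19054) ≈ 10.7879°, so α ≈ 21.5757°.

21.58°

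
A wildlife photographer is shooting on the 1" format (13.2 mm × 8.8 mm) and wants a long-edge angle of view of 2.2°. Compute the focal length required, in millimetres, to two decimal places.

343.73 mm

From α = 2·arctan(w/2f) we get f = w / (2·tan(α/2)).
With w = 13.2 mm and α/2 = 1.1°, tan(α/2) ≈ 0.01920, so f ≈ 13.2 / 0.03840 ≈ 343.7324 mm.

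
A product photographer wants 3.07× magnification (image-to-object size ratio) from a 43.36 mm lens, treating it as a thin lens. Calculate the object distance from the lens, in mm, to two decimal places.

With m = dᵢ/dₒ and 1/f = 1/dₒ + 1/dᵢ, substituting dᵢ = m·dₒ gives 1/f = (1 + 1/m)/dₒ, hence dₒ = f·(1 + 1/m).
dₒ = 43.36 × (1 + 1/3.07) = 43.36 × 1.32573 ≈ 57.484 mm.

57.48 mm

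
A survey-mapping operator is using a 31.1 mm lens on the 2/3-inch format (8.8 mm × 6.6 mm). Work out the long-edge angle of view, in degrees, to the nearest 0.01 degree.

Angle of view α = 2·arctan(w/2f) with w = 8.8 mm and f = 31.1 mm.
w/2f = 0.14148; arctan(0.14148) ≈ 8.0527°, so α ≈ 16.1054°.

16.11°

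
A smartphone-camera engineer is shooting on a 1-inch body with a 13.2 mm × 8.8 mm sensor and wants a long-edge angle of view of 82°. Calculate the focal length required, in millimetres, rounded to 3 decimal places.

7.592 mm

From α = 2·arctan(w/2f) we get f = w / (2·tan(α/2)).
With w = 13.2 mm and α/2 = 41°, tan(α/2) ≈ 0.86929, so f ≈ 13.2 / 1.73857 ≈ 7.5924 mm.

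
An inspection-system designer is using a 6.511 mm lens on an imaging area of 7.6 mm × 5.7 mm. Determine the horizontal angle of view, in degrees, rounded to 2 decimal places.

Angle of view α = 2·arctan(w/2f) with w = 7.6 mm and f = 6.511 mm.
w/2f = 0.58363; arctan(0.58363) ≈ 30.2690°, so α ≈ 60.5380°.

60.54°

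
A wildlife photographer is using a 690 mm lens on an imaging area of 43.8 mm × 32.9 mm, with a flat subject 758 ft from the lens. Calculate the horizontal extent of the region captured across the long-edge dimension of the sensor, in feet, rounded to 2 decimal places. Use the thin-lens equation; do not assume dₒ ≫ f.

47.97 ft

dₒ: 758 ft × 304.8 mm/ft = 231038.39 mm.
Similar triangles through the lens centre give W/dₒ = w/dᵢ; with 1/f = 1/dₒ + 1/dᵢ this gives W = w·(dₒ − f)/f.
W = 43.8 mm × (231038 − 690) / 690 = 43.8 × 333.8383 ≈ 14622.115 mm = 14622.115/304.8 ft = 47.9728 ft.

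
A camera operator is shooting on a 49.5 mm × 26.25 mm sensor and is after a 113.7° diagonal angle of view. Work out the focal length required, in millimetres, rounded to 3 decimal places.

18.297 mm

Sensor diagonal = √(49.5² + 26.25²) = √3139.3125 ≈ 56.0296 mm.
From α = 2·arctan(d/2f) we get f = d / (2·tan(α/2)).
With d = 56.0296 mm and α/2 = 56.85°, tan(α/2) ≈ 1.53107, so f ≈ 56.0296 / 3.06215 ≈ 18.2975 mm.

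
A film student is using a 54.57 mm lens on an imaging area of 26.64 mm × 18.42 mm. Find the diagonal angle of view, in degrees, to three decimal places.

33.057°

Sensor diagonal = √(26.64² + 18.42²) = √1048.9860 ≈ 32.3881 mm.
Angle of view α = 2·arctan(d/2f) with d = 32.3881 mm and f = 54.57 mm.
d/2f = 0.29676; arctan(0.29676) ≈ 16.5286°, so α ≈ 33.0572°.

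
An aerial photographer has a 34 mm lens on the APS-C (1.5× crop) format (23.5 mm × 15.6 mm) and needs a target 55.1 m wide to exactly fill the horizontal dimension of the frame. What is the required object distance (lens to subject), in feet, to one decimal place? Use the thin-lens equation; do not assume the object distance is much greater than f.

W: 55.1 m = 55100 mm.
Magnification m = w/W = dᵢ/dₒ; combined with 1/f = 1/dₒ + 1/dᵢ this gives dₒ = f·(1 + W/w).
dₒ = 34 mm × (1 + 55100/23.5) = 34 × 2345.6809 ≈ 79753.149 mm = 79753.149/304.8 ft = 261.657 ft.

261.7 ft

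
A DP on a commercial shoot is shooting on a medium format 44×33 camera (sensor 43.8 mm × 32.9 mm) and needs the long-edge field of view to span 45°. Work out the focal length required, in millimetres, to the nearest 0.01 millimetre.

52.87 mm

From α = 2·arctan(w/2f) we get f = w / (2·tan(α/2)).
With w = 43.8 mm and α/2 = 22.5°, tan(α/2) ≈ 0.41421, so f ≈ 43.8 / 0.82843 ≈ 52.8713 mm.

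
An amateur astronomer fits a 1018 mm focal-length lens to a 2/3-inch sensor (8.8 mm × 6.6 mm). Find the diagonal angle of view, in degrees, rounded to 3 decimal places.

0.619°

Sensor diagonal = √(8.8² + 6.6²) = √121.0000 ≈ 11.0000 mm.
Angle of view α = 2·arctan(d/2f) with d = 11.0000 mm and f = 1018 mm.
d/2f = 0.00540; arctan(0.00540) ≈ 0.3096°, so α ≈ 0.6191°.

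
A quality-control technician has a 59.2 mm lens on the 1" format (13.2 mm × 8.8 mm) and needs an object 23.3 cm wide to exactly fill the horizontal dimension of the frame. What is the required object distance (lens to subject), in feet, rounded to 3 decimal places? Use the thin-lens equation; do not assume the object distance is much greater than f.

3.623 ft

W: 23.3 cm = 233 mm.
Magnification m = w/W = dᵢ/dₒ; combined with 1/f = 1/dₒ + 1/dᵢ this gives dₒ = f·(1 + W/w).
dₒ = 59.2 mm × (1 + 233/13.2) = 59.2 × 18.6515 ≈ 1104.170 mm = 1104.170/304.8 ft = 3.6226 ft.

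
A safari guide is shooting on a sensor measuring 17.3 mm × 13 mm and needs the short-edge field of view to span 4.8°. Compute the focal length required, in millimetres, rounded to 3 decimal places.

155.085 mm

From α = 2·arctan(h/2f) we get f = h / (2·tan(α/2)).
With h = 13 mm and α/2 = 2.4°, tan(α/2) ≈ 0.04191, so f ≈ 13 / 0.08382 ≈ 155.0853 mm.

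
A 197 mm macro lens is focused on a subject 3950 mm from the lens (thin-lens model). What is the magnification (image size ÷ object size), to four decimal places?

0.0525×

Thin lens: 1/f = 1/dₒ + 1/dᵢ → 1/dᵢ = 1/197 − 1/3950 = 0.0048230 mm⁻¹, so dᵢ ≈ 207.3408 mm.
Magnification m = dᵢ/dₒ = 207.3408/3950 ≈ 0.05249.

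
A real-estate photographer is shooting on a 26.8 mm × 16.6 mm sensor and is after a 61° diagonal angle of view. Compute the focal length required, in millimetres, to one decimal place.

Sensor diagonal = √(26.8² + 16.6²) = √993.8000 ≈ 31.5246 mm.
From α = 2·arctan(d/2f) we get f = d / (2·tan(α/2)).
With d = 31.5246 mm and α/2 = 30.5°, tan(α/2) ≈ 0.58905, so f ≈ 31.5246 / 1.17809 ≈ 26.7591 mm.

26.8 mm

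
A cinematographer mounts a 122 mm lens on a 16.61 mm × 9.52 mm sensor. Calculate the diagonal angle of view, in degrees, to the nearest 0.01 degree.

Sensor diagonal = √(16.61² + 9.52²) = √366.5225 ≈ 19.1448 mm.
Angle of view α = 2·arctan(d/2f) with d = 19.1448 mm and f = 122 mm.
d/2f = 0.07846; arctan(0.07846) ≈ 4.4864°, so α ≈ 8.9727°.

8.97°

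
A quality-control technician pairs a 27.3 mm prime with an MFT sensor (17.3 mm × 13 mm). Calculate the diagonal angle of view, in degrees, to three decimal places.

Sensor diagonal = √(17.3² + 13²) = √468.2900 ≈ 21.6400 mm.
Angle of view α = 2·arctan(d/2f) with d = 21.6400 mm and f = 27.3 mm.
d/2f = 0.39634; arctan(0.39634) ≈ 21.6203°, so α ≈ 43.2405°.

43.241°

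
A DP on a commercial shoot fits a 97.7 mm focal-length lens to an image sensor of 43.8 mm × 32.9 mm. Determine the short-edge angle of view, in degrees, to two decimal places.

19.11°

Angle of view α = 2·arctan(h/2f) with h = 32.9 mm and f = 97.7 mm.
h/2f = 0.16837; arctan(0.16837) ≈ 9.5574°, so α ≈ 19.1148°.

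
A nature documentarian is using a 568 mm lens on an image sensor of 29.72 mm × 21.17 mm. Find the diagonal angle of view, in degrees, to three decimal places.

Sensor diagonal = √(29.72² + 21.17²) = √1331.4473 ≈ 36.4890 mm.
Angle of view α = 2·arctan(d/2f) with d = 36.4890 mm and f = 568 mm.
d/2f = 0.03212; arctan(0.03212) ≈ 1.8397°, so α ≈ 3.6795°.

3.679°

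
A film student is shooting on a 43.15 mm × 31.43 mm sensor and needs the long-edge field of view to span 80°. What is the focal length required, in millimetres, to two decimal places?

25.71 mm

From α = 2·arctan(w/2f) we get f = w / (2·tan(α/2)).
With w = 43.15 mm and α/2 = 40°, tan(α/2) ≈ 0.83910, so f ≈ 43.15 / 1.67820 ≈ 25.7121 mm.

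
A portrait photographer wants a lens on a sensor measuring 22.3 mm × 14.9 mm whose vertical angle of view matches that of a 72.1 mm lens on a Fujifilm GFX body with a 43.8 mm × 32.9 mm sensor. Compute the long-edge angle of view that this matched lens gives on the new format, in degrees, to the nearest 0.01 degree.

37.71°

Equal vertical AOV ⇒ f₂ = f₁ · 14.9/32.9 = 72.1 × 0.45289 ≈ 32.6532 mm.
Long-edge AOV on the new format = 2·arctan(22.3 / (2 × 32.6532)) = 2·arctan(0.34147) ≈ 37.7067°.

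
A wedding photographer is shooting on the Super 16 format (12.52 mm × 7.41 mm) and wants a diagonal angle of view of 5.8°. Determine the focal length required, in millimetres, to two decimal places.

143.60 mm

Sensor diagonal = √(12.52² + 7.41²) = √211.6585 ≈ 14.5485 mm.
From α = 2·arctan(d/2f) we get f = d / (2·tan(α/2)).
With d = 14.5485 mm and α/2 = 2.9°, tan(α/2) ≈ 0.05066, so f ≈ 14.5485 / 0.10132 ≈ 143.5957 mm.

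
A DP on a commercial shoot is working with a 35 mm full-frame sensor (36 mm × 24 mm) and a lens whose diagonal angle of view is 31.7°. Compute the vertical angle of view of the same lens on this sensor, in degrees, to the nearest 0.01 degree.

17.90°

Sensor diagonal = √(36² + 24²) = √1872.0000 ≈ 43.2666 mm.
From the diagonal AOV: f = 43.2666 / (2·tan(15.85°)) = 43.2666 / 0.56783 ≈ 76.1966 mm.
Vertical AOV = 2·arctan(24 / (2 × 76.1966)) = 2·arctan(0.15749) ≈ 17.8997°.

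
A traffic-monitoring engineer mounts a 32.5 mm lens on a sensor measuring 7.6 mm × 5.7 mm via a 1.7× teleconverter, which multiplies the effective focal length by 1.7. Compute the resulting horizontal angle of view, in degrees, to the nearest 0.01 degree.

Effective focal length f = 32.5 × 1.7 = 55.25 mm.
α = 2·arctan(7.6 / (2 × 55.25)) = 2·arctan(0.06878) ≈ 7.8690°.

7.87°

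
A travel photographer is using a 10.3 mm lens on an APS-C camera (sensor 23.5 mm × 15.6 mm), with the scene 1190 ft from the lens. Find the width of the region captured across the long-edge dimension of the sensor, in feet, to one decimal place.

dₒ: 1190 ft × 304.8 mm/ft = 362711.99 mm.
Similar triangles through the lens centre give W/dₒ = w/dᵢ; with 1/f = 1/dₒ + 1/dᵢ this gives W = w·(dₒ − f)/f.
W = 23.5 mm × (362712 − 10.3) / 10.3 = 23.5 × 35213.7562 ≈ 827523.270 mm = 827523.270/304.8 ft = 2714.97 ft.

2715.0 ft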